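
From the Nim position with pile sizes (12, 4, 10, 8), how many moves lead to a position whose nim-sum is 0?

3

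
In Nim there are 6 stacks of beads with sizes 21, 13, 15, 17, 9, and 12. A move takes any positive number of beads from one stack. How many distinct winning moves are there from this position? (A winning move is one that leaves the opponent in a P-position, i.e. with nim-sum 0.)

1

Compute the nim-sum pairwise:
21 ^ 13 = 24
24 ^ 15 = 23
23 ^ 17 = 6
6 ^ 9 = 15
15 ^ 12 = 3
The overall nim-sum is X = 3. A stack of size p has a winning move iff p XOR X < p (reduce it to p XOR X).
  21: 21 XOR 3 = 22 ≥ 21 — no move.
  13: 13 XOR 3 = 14 ≥ 13 — no move.
  15: 15 XOR 3 = 12 < 15 — winning move (to 12).
  17: 17 XOR 3 = 18 ≥ 17 — no move.
  9: 9 XOR 3 = 10 ≥ 9 — no move.
  12: 12 XOR 3 = 15 ≥ 12 — no move.
That gives 1 winning move.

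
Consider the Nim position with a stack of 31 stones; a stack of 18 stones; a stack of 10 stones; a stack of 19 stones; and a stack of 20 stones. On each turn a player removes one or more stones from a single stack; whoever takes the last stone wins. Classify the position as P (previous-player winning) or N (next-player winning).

Bitwise XOR of the heap sizes:
  11111  (31)
  10010  (18)
  01010  (10)
  10011  (19)
  10100  (20)
  -----
  00000  (0)
The nim-sum is 0, so this is a P-position: the player to move is in a losing position under optimal play.

P-position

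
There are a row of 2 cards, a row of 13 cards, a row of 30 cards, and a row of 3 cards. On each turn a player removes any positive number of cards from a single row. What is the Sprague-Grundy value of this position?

18

Compute the nim-sum pairwise:
2 XOR 13 = 15
15 XOR 30 = 17
17 XOR 3 = 18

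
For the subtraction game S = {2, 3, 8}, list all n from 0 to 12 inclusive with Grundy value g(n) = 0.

0, 1, 5, 6, 10, 11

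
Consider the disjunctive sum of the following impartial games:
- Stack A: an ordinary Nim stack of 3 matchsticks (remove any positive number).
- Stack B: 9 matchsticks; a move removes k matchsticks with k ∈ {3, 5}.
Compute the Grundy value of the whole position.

3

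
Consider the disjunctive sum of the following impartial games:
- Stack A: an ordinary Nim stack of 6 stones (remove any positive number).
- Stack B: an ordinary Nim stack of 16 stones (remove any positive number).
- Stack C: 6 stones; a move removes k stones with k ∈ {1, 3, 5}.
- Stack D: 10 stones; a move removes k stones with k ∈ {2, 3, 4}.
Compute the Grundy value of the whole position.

20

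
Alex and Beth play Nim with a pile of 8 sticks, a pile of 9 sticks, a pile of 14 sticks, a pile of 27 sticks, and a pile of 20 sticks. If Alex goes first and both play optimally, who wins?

Nim-sum: 8 XOR 9 XOR 14 XOR 27 XOR 20 = 0.
The nim-sum is 0, so this is a P-position: the player to move is in a losing position under optimal play; Alex is about to move from it and so loses — Beth wins.

Beth wins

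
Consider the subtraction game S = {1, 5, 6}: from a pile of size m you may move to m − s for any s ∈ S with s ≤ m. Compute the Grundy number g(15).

Compute g(0), g(1), … for moves {1, 5, 6}:
k:     0  1  2  3  4  5  6  7  8  9 10 11 12 13 14 15
g(k):  0  1  0  1  0  1  2  3  2  3  2  0  1  0  1  0
So g(15) = 0.

0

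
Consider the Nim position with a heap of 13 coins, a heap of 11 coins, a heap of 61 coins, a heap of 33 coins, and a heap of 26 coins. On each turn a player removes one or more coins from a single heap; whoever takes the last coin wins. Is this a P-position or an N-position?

P-position

Nim-sum: 13 ^ 11 ^ 61 ^ 33 ^ 26 = 0.
The nim-sum is 0, so this is a P-position: the player to move is in a losing position under optimal play.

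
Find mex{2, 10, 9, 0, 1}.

3

The values 0, 1, 2 are all present; 3 is the first non-negative integer missing from the set.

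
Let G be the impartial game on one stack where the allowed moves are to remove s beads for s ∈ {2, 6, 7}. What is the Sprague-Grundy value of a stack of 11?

1

Grundy values for subtraction set {2, 6, 7}:
g(0) = mex{} = 0
g(1) = mex{} = 0
g(2) = mex{0} = 1
g(3) = mex{0} = 1
g(4) = mex{1} = 0
g(5) = mex{1} = 0
g(6) = mex{0} = 1
g(7) = mex{0} = 1
g(8) = mex{0,1} = 2
g(9) = mex{1} = 0
g(10) = mex{0,1,2} = 3
g(11) = mex{0} = 1
So g(11) = 1.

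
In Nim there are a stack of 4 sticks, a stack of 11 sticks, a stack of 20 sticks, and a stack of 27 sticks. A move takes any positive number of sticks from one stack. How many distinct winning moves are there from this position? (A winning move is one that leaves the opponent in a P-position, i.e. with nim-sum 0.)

Bitwise XOR of the heap sizes:
  00100  (4)
  01011  (11)
  10100  (20)
  11011  (27)
  -----
  00000  (0)
The nim-sum is already 0, so every move leaves a nonzero nim-sum — there are no winning moves.

0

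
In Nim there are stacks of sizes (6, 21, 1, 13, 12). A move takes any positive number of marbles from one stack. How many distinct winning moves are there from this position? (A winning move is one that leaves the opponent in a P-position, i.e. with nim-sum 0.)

1

Write each in binary and XOR column by column:
  00110  (6)
  10101  (21)
  00001  (1)
  01101  (13)
  01100  (12)
  -----
  10011  (19)
The overall nim-sum is X = 19. A stack of size p has a winning move iff p XOR X < p (reduce it to p XOR X).
  6: 6 XOR 19 = 21 ≥ 6 — no move.
  21: 21 XOR 19 = 6 < 21 — winning move (to 6).
  1: 1 XOR 19 = 18 ≥ 1 — no move.
  13: 13 XOR 19 = 30 ≥ 13 — no move.
  12: 12 XOR 19 = 31 ≥ 12 — no move.
That gives 1 winning move.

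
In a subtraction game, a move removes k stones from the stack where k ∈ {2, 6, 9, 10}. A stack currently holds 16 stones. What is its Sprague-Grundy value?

0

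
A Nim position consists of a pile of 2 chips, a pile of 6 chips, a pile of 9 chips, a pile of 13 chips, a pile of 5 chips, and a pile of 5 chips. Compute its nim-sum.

Compute the nim-sum pairwise:
2 ⊕ 6 = 4
4 ⊕ 9 = 13
13 ⊕ 13 = 0
0 ⊕ 5 = 5
5 ⊕ 5 = 0

0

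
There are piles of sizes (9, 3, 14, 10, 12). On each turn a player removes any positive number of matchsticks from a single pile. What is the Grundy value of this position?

Compute the nim-sum pairwise:
9 XOR 3 = 10
10 XOR 14 = 4
4 XOR 10 = 14
14 XOR 12 = 2

2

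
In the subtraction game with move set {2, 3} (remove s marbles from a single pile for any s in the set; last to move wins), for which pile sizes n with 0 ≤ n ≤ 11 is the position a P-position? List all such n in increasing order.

0, 1, 5, 6, 10, 11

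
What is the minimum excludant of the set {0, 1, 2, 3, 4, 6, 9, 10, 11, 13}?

5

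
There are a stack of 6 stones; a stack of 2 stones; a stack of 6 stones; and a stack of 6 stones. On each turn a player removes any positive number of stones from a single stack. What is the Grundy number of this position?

Nim-sum: 6 XOR 2 XOR 6 XOR 6 = 4.

4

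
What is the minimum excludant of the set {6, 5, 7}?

0 is not in the set, so the mex is 0.

0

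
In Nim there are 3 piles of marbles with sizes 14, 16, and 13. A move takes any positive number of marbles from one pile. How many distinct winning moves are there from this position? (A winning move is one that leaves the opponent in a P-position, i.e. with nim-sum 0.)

1

Compute the nim-sum pairwise:
14 XOR 16 = 30
30 XOR 13 = 19
The overall nim-sum is X = 19. A pile of size p has a winning move iff p XOR X < p (reduce it to p XOR X).
  14: 14 XOR 19 = 29 ≥ 14 — no move.
  16: 16 XOR 19 = 3 < 16 — winning move (to 3).
  13: 13 XOR 19 = 30 ≥ 13 — no move.
That gives 1 winning move.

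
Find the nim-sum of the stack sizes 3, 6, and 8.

13

Compute the nim-sum pairwise:
3 XOR 6 = 5
5 XOR 8 = 13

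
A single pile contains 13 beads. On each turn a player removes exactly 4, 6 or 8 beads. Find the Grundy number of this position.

0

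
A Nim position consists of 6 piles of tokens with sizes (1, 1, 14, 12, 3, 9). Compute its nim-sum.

8

In binary:
  0001  (1)
  0001  (1)
  1110  (14)
  1100  (12)
  0011  (3)
  1001  (9)
  ----
  1000  (8)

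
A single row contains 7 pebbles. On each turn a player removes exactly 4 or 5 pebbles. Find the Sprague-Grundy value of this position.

Compute g(0), g(1), … for moves {4, 5}:
k:     0  1  2  3  4  5  6  7
g(k):  0  0  0  0  1  1  1  1
So g(7) = 1.

1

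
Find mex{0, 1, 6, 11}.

The values 0, 1 are all present; 2 is the first non-negative integer missing from the set.

2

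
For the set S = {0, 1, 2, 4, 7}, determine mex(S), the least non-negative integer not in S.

3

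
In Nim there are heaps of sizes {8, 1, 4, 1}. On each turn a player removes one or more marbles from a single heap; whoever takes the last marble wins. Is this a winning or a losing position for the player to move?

Bitwise XOR of the heap sizes:
  1000  (8)
  0001  (1)
  0100  (4)
  0001  (1)
  ----
  1100  (12)
The nim-sum is 12 ≠ 0, so this is an N-position: the player to move can win.

Winning position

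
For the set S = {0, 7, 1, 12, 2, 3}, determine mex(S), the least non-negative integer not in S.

4

The values 0, 1, 2, 3 are all present; 4 is the first non-negative integer missing from the set.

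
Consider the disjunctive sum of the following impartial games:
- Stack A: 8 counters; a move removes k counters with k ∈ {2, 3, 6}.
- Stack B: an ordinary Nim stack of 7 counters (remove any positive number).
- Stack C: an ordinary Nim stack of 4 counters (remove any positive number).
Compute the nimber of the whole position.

1

Build the Grundy sequence for stack A with g(k) = mex{g(k−s) : s ∈ {2, 3, 6}, s ≤ k}:
k:     0  1  2  3  4  5  6  7  8
g(k):  0  0  1  1  2  0  3  1  2
So g(8) = 2.
Stack B is a plain Nim stack of size 7, so its Grundy value is 7.
Stack C is a plain Nim stack of size 4, so its Grundy value is 4.
By the Sprague-Grundy theorem, the Grundy value of a sum of independent games is the XOR of the component values.
Combined value = 2 XOR 7 XOR 4 = 1.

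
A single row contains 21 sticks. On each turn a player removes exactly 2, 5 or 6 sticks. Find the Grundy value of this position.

Build the Grundy sequence with g(k) = mex{g(k−s) : s ∈ {2, 5, 6}, s ≤ k}:
k:     0  1  2  3  4  5  6  7  8  9 10 11 12 13 14 15 16 17 18 19 20 21
g(k):  0  0  1  1  0  2  1  3  0  2  1  0  0  1  1  0  2  1  3  0  2  1
So g(21) = 1.

1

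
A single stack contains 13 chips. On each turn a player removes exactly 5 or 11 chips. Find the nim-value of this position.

2

Build the Grundy sequence with g(k) = mex{g(k−s) : s ∈ {5, 11}, s ≤ k}:
k:     0  1  2  3  4  5  6  7  8  9 10 11 12 13
g(k):  0  0  0  0  0  1  1  1  1  1  0  2  2  2
So g(13) = 2.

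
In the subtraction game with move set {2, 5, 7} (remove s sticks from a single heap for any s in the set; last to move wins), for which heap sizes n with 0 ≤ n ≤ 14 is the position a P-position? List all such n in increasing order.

Grundy values for subtraction set {2, 5, 7}:
k:     0  1  2  3  4  5  6  7  8  9 10 11 12 13 14
g(k):  0  0  1  1  0  2  1  3  2  2  0  3  1  0  0
The P-positions (g = 0) in 0..14 are 0, 1, 4, 10, 13, 14.

0, 1, 4, 10, 13, 14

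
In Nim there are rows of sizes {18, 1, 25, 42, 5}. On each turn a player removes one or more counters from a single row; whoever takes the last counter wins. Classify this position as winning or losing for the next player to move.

Winning position

Compute the nim-sum pairwise:
18 ⊕ 1 = 19
19 ⊕ 25 = 10
10 ⊕ 42 = 32
32 ⊕ 5 = 37
The nim-sum is 37 ≠ 0, so this is an N-position: the player to move can win.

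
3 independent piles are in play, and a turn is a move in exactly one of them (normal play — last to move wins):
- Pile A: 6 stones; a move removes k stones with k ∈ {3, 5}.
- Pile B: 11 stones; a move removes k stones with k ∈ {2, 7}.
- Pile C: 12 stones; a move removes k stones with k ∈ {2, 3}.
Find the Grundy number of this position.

Grundy values for pile A (subtraction set {3, 5}):
g(0) = mex{} = 0
g(1) = mex{} = 0
g(2) = mex{} = 0
g(3) = mex{0} = 1
g(4) = mex{0} = 1
g(5) = mex{0} = 1
g(6) = mex{0,1} = 2
So g(6) = 2.
Grundy values for pile B (subtraction set {2, 7}):
k:     0  1  2  3  4  5  6  7  8  9 10 11
g(k):  0  0  1  1  0  0  1  1  2  0  0  1
So g(11) = 1.
Grundy values for pile C (subtraction set {2, 3}):
k:     0  1  2  3  4  5  6  7  8  9 10 11 12
g(k):  0  0  1  1  2  0  0  1  1  2  0  0  1
So g(12) = 1.
By the Sprague-Grundy theorem, the Grundy value of a sum of independent games is the XOR of the component values.
Combined value = 2 ⊕ 1 ⊕ 1 = 2.

2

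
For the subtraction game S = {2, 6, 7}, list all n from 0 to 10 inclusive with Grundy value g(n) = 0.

0, 1, 4, 5, 9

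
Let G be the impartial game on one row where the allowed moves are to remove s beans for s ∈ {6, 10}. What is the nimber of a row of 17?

Grundy values for subtraction set {6, 10}:
k:     0  1  2  3  4  5  6  7  8  9 10 11 12 13 14 15 16 17
g(k):  0  0  0  0  0  0  1  1  1  1  1  1  2  2  2  2  0  0
So g(17) = 0.

0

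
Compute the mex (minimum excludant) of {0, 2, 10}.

0 is in the set but 1 is not, so the mex is 1.

1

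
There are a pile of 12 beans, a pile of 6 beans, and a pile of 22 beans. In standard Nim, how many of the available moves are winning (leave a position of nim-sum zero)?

1

In binary:
  01100  (12)
  00110  (6)
  10110  (22)
  -----
  11100  (28)
The overall nim-sum is X = 28. A pile of size p has a winning move iff p XOR X < p (reduce it to p XOR X).
  12: 12 XOR 28 = 16 ≥ 12 — no move.
  6: 6 XOR 28 = 26 ≥ 6 — no move.
  22: 22 XOR 28 = 10 < 22 — winning move (to 10).
That gives 1 winning move.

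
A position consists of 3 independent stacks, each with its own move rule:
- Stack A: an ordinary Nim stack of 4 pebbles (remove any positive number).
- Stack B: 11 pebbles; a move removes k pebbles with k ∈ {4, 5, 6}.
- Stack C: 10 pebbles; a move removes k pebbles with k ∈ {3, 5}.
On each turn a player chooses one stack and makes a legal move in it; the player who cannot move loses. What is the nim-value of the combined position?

4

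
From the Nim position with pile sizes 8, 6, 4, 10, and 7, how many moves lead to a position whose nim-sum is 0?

3

Nim-sum: 8 ^ 6 ^ 4 ^ 10 ^ 7 = 7.
The overall nim-sum is X = 7. A pile of size p has a winning move iff p XOR X < p (reduce it to p XOR X).
  8: 8 XOR 7 = 15 ≥ 8 — no move.
  6: 6 XOR 7 = 1 < 6 — winning move (to 1).
  4: 4 XOR 7 = 3 < 4 — winning move (to 3).
  10: 10 XOR 7 = 13 ≥ 10 — no move.
  7: 7 XOR 7 = 0 < 7 — winning move (to 0).
That gives 3 winning moves.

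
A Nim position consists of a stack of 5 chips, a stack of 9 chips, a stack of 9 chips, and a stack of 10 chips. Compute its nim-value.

15

Compute the nim-sum pairwise:
5 ^ 9 = 12
12 ^ 9 = 5
5 ^ 10 = 15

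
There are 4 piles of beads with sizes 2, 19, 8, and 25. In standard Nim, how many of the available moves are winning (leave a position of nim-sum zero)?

Nim-sum: 2 ^ 19 ^ 8 ^ 25 = 0.
The nim-sum is already 0, so every move leaves a nonzero nim-sum — there are no winning moves.

0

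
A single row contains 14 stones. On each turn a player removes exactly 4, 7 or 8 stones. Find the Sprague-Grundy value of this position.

Grundy values for subtraction set {4, 7, 8}:
g(0) = mex{} = 0
g(1) = mex{} = 0
g(2) = mex{} = 0
g(3) = mex{} = 0
g(4) = mex{0} = 1
g(5) = mex{0} = 1
g(6) = mex{0} = 1
g(7) = mex{0} = 1
g(8) = mex{0,1} = 2
g(9) = mex{0,1} = 2
g(10) = mex{0,1} = 2
g(11) = mex{0,1} = 2
g(12) = mex{1,2} = 0
g(13) = mex{1,2} = 0
g(14) = mex{1,2} = 0
So g(14) = 0.

0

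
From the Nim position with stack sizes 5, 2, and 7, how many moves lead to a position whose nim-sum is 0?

0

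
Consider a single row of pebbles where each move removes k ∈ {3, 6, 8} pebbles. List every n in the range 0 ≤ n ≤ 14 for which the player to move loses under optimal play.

Grundy values for subtraction set {3, 6, 8}:
g(0) = mex{} = 0
g(1) = mex{} = 0
g(2) = mex{} = 0
g(3) = mex{0} = 1
g(4) = mex{0} = 1
g(5) = mex{0} = 1
g(6) = mex{0,1} = 2
g(7) = mex{0,1} = 2
g(8) = mex{0,1} = 2
g(9) = mex{0,1,2} = 3
g(10) = mex{0,1,2} = 3
g(11) = mex{1,2} = 0
g(12) = mex{1,2,3} = 0
g(13) = mex{1,2,3} = 0
g(14) = mex{0,2} = 1
The P-positions (g = 0) in 0..14 are 0, 1, 2, 11, 12, 13.

0, 1, 2, 11, 12, 13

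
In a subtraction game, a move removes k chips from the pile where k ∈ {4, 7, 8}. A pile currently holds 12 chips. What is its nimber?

0

Grundy values for subtraction set {4, 7, 8}:
k:     0  1  2  3  4  5  6  7  8  9 10 11 12
g(k):  0  0  0  0  1  1  1  1  2  2  2  2  0
So g(12) = 0.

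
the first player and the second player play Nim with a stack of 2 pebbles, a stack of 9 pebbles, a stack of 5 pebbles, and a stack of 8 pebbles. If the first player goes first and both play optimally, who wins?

Nim-sum: 2 XOR 9 XOR 5 XOR 8 = 6.
The nim-sum is 6 ≠ 0, so this is an N-position: the player to move can win; the first player has a winning move.

the first player wins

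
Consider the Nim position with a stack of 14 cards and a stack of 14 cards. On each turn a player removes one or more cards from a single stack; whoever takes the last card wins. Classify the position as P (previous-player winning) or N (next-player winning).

Nim-sum: 14 XOR 14 = 0.
The nim-sum is 0, so this is a P-position: the player to move is in a losing position under optimal play.

P-position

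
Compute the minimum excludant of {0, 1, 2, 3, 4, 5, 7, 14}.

6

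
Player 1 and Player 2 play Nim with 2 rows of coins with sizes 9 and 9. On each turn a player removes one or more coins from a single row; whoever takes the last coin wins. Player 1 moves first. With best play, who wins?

Player 2 wins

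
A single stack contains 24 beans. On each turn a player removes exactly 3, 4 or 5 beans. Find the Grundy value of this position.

Build the Grundy sequence with g(k) = mex{g(k−s) : s ∈ {3, 4, 5}, s ≤ k}:
k:     0  1  2  3  4  5  6  7  8  9 10 11 12 13 14 15 16 17 18 19 20 21 22 23 24
g(k):  0  0  0  1  1  1  2  2  0  0  0  1  1  1  2  2  0  0  0  1  1  1  2  2  0
So g(24) = 0.

0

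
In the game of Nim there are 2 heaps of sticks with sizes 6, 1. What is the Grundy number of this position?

Compute the nim-sum pairwise:
6 XOR 1 = 7

7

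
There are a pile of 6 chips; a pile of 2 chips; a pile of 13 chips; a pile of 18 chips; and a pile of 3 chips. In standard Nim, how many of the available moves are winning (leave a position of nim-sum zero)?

Nim-sum: 6 XOR 2 XOR 13 XOR 18 XOR 3 = 24.
The overall nim-sum is X = 24. A pile of size p has a winning move iff p XOR X < p (reduce it to p XOR X).
  6: 6 XOR 24 = 30 ≥ 6 — no move.
  2: 2 XOR 24 = 26 ≥ 2 — no move.
  13: 13 XOR 24 = 21 ≥ 13 — no move.
  18: 18 XOR 24 = 10 < 18 — winning move (to 10).
  3: 3 XOR 24 = 27 ≥ 3 — no move.
That gives 1 winning move.

1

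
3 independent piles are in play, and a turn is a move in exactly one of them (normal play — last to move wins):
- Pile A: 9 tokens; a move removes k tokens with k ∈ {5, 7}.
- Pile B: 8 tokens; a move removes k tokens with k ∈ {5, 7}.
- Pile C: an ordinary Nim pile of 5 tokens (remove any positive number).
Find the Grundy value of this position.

Grundy values for pile A (subtraction set {5, 7}):
k:     0  1  2  3  4  5  6  7  8  9
g(k):  0  0  0  0  0  1  1  1  1  1
So g(9) = 1.
For pile B, compute g(0), g(1), … with moves {5, 7}:
k:     0  1  2  3  4  5  6  7  8
g(k):  0  0  0  0  0  1  1  1  1
So g(8) = 1.
Pile C is a plain Nim pile of size 5, so its Grundy value is 5.
By the Sprague-Grundy theorem, the Grundy value of a sum of independent games is the XOR of the component values.
Combined value = 1 XOR 1 XOR 5 = 5.

5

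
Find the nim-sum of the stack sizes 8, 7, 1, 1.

Compute the nim-sum pairwise:
8 ^ 7 = 15
15 ^ 1 = 14
14 ^ 1 = 15

15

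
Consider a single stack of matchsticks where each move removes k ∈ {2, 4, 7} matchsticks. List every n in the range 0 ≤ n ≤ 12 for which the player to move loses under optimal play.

Compute g(0), g(1), … for moves {2, 4, 7}:
k:     0  1  2  3  4  5  6  7  8  9 10 11 12
g(k):  0  0  1  1  2  2  0  3  1  0  2  1  0
The P-positions (g = 0) in 0..12 are 0, 1, 6, 9, 12.

0, 1, 6, 9, 12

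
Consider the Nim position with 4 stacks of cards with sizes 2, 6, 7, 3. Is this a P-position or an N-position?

Nim-sum: 2 ⊕ 6 ⊕ 7 ⊕ 3 = 0.
The nim-sum is 0, so this is a P-position: the player to move is in a losing position under optimal play.

P-position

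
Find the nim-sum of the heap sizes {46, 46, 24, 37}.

61

Nim-sum: 46 XOR 46 XOR 24 XOR 37 = 61.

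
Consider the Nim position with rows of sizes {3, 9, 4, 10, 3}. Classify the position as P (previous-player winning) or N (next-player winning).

N-position

Nim-sum: 3 XOR 9 XOR 4 XOR 10 XOR 3 = 7.
The nim-sum is 7 ≠ 0, so this is an N-position: the player to move can win.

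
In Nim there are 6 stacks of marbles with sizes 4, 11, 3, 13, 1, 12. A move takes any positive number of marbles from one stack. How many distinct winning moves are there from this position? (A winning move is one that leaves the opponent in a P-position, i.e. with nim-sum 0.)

3

Nim-sum: 4 ^ 11 ^ 3 ^ 13 ^ 1 ^ 12 = 12.
The overall nim-sum is X = 12. A stack of size p has a winning move iff p XOR X < p (reduce it to p XOR X).
  4: 4 XOR 12 = 8 ≥ 4 — no move.
  11: 11 XOR 12 = 7 < 11 — winning move (to 7).
  3: 3 XOR 12 = 15 ≥ 3 — no move.
  13: 13 XOR 12 = 1 < 13 — winning move (to 1).
  1: 1 XOR 12 = 13 ≥ 1 — no move.
  12: 12 XOR 12 = 0 < 12 — winning move (to 0).
That gives 3 winning moves.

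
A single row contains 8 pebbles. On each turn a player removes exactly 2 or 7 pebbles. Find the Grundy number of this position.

2

Build the Grundy sequence with g(k) = mex{g(k−s) : s ∈ {2, 7}, s ≤ k}:
g(0) = mex{} = 0
g(1) = mex{} = 0
g(2) = mex{0} = 1
g(3) = mex{0} = 1
g(4) = mex{1} = 0
g(5) = mex{1} = 0
g(6) = mex{0} = 1
g(7) = mex{0} = 1
g(8) = mex{0,1} = 2
So g(8) = 2.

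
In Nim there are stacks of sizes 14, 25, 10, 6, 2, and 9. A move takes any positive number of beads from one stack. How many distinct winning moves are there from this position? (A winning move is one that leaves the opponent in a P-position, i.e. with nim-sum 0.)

Bitwise XOR of the heap sizes:
  01110  (14)
  11001  (25)
  01010  (10)
  00110  (6)
  00010  (2)
  01001  (9)
  -----
  10000  (16)
The overall nim-sum is X = 16. A stack of size p has a winning move iff p XOR X < p (reduce it to p XOR X).
  14: 14 XOR 16 = 30 ≥ 14 — no move.
  25: 25 XOR 16 = 9 < 25 — winning move (to 9).
  10: 10 XOR 16 = 26 ≥ 10 — no move.
  6: 6 XOR 16 = 22 ≥ 6 — no move.
  2: 2 XOR 16 = 18 ≥ 2 — no move.
  9: 9 XOR 16 = 25 ≥ 9 — no move.
That gives 1 winning move.

1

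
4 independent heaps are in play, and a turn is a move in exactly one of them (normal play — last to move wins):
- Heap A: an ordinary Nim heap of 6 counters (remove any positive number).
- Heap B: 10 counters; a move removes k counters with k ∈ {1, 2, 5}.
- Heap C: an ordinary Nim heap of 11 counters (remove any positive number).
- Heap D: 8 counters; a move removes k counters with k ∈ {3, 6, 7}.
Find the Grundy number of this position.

Heap A is a plain Nim heap of size 6, so its Grundy value is 6.
Build the Grundy sequence for heap B with g(k) = mex{g(k−s) : s ∈ {1, 2, 5}, s ≤ k}:
g(0) = mex{} = 0
g(1) = mex{0} = 1
g(2) = mex{0,1} = 2
g(3) = mex{1,2} = 0
g(4) = mex{0,2} = 1
g(5) = mex{0,1} = 2
g(6) = mex{1,2} = 0
g(7) = mex{0,2} = 1
g(8) = mex{0,1} = 2
g(9) = mex{1,2} = 0
g(10) = mex{0,2} = 1
So g(10) = 1.
Heap C is a plain Nim heap of size 11, so its Grundy value is 11.
Build the Grundy sequence for heap D with g(k) = mex{g(k−s) : s ∈ {3, 6, 7}, s ≤ k}:
k:     0  1  2  3  4  5  6  7  8
g(k):  0  0  0  1  1  1  2  2  2
So g(8) = 2.
The value of a disjunctive sum is the nim-sum of the parts.
Combined value = 6 ⊕ 1 ⊕ 11 ⊕ 2 = 14.

14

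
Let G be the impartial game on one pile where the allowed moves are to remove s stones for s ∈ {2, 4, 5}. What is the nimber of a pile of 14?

0

Grundy values for subtraction set {2, 4, 5}:
k:     0  1  2  3  4  5  6  7  8  9 10 11 12 13 14
g(k):  0  0  1  1  2  2  3  0  0  1  1  2  2  3  0
So g(14) = 0.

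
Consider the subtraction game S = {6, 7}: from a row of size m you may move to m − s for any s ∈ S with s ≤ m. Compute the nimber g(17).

0

Build the Grundy sequence with g(k) = mex{g(k−s) : s ∈ {6, 7}, s ≤ k}:
k:     0  1  2  3  4  5  6  7  8  9 10 11 12 13 14 15 16 17
g(k):  0  0  0  0  0  0  1  1  1  1  1  1  2  0  0  0  0  0
So g(17) = 0.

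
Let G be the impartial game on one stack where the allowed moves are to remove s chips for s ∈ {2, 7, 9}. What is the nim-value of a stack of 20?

Build the Grundy sequence with g(k) = mex{g(k−s) : s ∈ {2, 7, 9}, s ≤ k}:
k:     0  1  2  3  4  5  6  7  8  9 10 11 12 13 14 15 16 17 18 19 20
g(k):  0  0  1  1  0  0  1  1  2  2  3  3  2  2  3  0  0  1  1  0  0
So g(20) = 0.

0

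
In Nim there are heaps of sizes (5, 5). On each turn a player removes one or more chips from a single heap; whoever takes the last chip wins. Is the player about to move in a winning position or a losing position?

Nim-sum: 5 ⊕ 5 = 0.
The nim-sum is 0, so this is a P-position: the player to move is in a losing position under optimal play.

Losing position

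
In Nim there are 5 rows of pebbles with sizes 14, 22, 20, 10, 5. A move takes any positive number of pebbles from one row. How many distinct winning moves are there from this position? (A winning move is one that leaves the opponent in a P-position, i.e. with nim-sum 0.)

3

Compute the nim-sum pairwise:
14 ⊕ 22 = 24
24 ⊕ 20 = 12
12 ⊕ 10 = 6
6 ⊕ 5 = 3
The overall nim-sum is X = 3. A row of size p has a winning move iff p XOR X < p (reduce it to p XOR X).
  14: 14 XOR 3 = 13 < 14 — winning move (to 13).
  22: 22 XOR 3 = 21 < 22 — winning move (to 21).
  20: 20 XOR 3 = 23 ≥ 20 — no move.
  10: 10 XOR 3 = 9 < 10 — winning move (to 9).
  5: 5 XOR 3 = 6 ≥ 5 — no move.
That gives 3 winning moves.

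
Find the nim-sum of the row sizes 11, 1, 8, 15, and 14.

3

In binary:
  1011  (11)
  0001  (1)
  1000  (8)
  1111  (15)
  1110  (14)
  ----
  0011  (3)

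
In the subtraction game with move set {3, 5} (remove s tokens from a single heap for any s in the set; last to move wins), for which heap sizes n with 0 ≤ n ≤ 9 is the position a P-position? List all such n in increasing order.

0, 1, 2, 8, 9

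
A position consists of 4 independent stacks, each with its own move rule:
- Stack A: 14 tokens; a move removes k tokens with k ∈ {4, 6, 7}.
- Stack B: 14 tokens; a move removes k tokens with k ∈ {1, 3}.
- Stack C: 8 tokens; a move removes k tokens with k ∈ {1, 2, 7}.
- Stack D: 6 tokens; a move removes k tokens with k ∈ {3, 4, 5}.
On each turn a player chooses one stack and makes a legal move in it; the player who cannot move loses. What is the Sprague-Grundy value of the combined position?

For stack A, compute g(0), g(1), … with moves {4, 6, 7}:
k:     0  1  2  3  4  5  6  7  8  9 10 11 12 13 14
g(k):  0  0  0  0  1  1  1  1  2  2  2  0  0  0  0
So g(14) = 0.
For stack B, compute g(0), g(1), … with moves {1, 3}:
g(0) = mex{} = 0
g(1) = mex{0} = 1
g(2) = mex{1} = 0
g(3) = mex{0} = 1
g(4) = mex{1} = 0
g(5) = mex{0} = 1
g(6) = mex{1} = 0
g(7) = mex{0} = 1
g(8) = mex{1} = 0
g(9) = mex{0} = 1
g(10) = mex{1} = 0
g(11) = mex{0} = 1
g(12) = mex{1} = 0
g(13) = mex{0} = 1
g(14) = mex{1} = 0
So g(14) = 0.
For stack C, compute g(0), g(1), … with moves {1, 2, 7}:
g(0) = mex{} = 0
g(1) = mex{0} = 1
g(2) = mex{0,1} = 2
g(3) = mex{1,2} = 0
g(4) = mex{0,2} = 1
g(5) = mex{0,1} = 2
g(6) = mex{1,2} = 0
g(7) = mex{0,2} = 1
g(8) = mex{0,1} = 2
So g(8) = 2.
Build the Grundy sequence for stack D with g(k) = mex{g(k−s) : s ∈ {3, 4, 5}, s ≤ k}:
k:     0  1  2  3  4  5  6
g(k):  0  0  0  1  1  1  2
So g(6) = 2.
The value of a disjunctive sum is the nim-sum of the parts.
Combined value = 0 XOR 0 XOR 2 XOR 2 = 0.

0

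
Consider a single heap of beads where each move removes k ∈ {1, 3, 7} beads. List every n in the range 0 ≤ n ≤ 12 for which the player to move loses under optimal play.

0, 2, 4, 6, 8, 10, 12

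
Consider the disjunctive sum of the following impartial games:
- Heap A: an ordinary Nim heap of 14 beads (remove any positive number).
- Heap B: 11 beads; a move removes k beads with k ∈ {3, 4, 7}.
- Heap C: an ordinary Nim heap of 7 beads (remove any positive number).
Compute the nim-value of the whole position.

Heap A is a plain Nim heap of size 14, so its Grundy value is 14.
Grundy values for heap B (subtraction set {3, 4, 7}):
g(0) = mex{} = 0
g(1) = mex{} = 0
g(2) = mex{} = 0
g(3) = mex{0} = 1
g(4) = mex{0} = 1
g(5) = mex{0} = 1
g(6) = mex{0,1} = 2
g(7) = mex{0,1} = 2
g(8) = mex{0,1} = 2
g(9) = mex{0,1,2} = 3
g(10) = mex{1,2} = 0
g(11) = mex{1,2} = 0
So g(11) = 0.
Heap C is a plain Nim heap of size 7, so its Grundy value is 7.
The value of a disjunctive sum is the nim-sum of the parts.
Combined value = 14 ⊕ 0 ⊕ 7 = 9.

9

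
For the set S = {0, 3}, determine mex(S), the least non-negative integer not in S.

1

0 is in the set but 1 is not, so the mex is 1.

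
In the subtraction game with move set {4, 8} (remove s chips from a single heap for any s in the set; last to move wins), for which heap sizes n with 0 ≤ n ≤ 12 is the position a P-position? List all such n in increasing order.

0, 1, 2, 3, 12

Grundy values for subtraction set {4, 8}:
k:     0  1  2  3  4  5  6  7  8  9 10 11 12
g(k):  0  0  0  0  1  1  1  1  2  2  2  2  0
The P-positions (g = 0) in 0..12 are 0, 1, 2, 3, 12.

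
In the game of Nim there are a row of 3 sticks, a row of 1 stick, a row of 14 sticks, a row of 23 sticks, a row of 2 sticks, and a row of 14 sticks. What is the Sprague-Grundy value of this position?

Compute the nim-sum pairwise:
3 ⊕ 1 = 2
2 ⊕ 14 = 12
12 ⊕ 23 = 27
27 ⊕ 2 = 25
25 ⊕ 14 = 23

23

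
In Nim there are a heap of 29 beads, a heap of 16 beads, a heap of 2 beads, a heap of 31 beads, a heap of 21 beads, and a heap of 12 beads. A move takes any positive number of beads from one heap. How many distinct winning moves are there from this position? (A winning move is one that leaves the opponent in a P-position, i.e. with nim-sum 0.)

3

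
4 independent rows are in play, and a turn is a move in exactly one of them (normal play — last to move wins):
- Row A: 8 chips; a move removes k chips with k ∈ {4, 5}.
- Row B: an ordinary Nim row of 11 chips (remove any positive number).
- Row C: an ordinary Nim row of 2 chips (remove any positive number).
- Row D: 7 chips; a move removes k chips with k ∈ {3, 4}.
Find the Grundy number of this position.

11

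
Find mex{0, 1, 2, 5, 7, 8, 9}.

3

The values 0, 1, 2 are all present; 3 is the first non-negative integer missing from the set.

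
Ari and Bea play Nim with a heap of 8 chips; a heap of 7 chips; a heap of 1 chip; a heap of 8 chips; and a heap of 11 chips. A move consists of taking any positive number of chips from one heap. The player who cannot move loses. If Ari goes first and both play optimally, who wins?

Ari wins

Compute the nim-sum pairwise:
8 ^ 7 = 15
15 ^ 1 = 14
14 ^ 8 = 6
6 ^ 11 = 13
The nim-sum is 13 ≠ 0, so this is an N-position: the player to move can win; Ari has a winning move.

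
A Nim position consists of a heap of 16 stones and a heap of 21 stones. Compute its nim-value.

5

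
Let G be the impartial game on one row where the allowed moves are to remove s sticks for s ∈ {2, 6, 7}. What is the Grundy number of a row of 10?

Compute g(0), g(1), … for moves {2, 6, 7}:
g(0) = mex{} = 0
g(1) = mex{} = 0
g(2) = mex{0} = 1
g(3) = mex{0} = 1
g(4) = mex{1} = 0
g(5) = mex{1} = 0
g(6) = mex{0} = 1
g(7) = mex{0} = 1
g(8) = mex{0,1} = 2
g(9) = mex{1} = 0
g(10) = mex{0,1,2} = 3
So g(10) = 3.

3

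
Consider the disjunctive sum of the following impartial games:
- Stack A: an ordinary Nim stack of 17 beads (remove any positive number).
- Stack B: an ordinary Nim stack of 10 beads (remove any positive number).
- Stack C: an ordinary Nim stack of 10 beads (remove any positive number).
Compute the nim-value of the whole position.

Stack A is a plain Nim stack of size 17, so its Grundy value is 17.
Stack B is a plain Nim stack of size 10, so its Grundy value is 10.
Stack C is a plain Nim stack of size 10, so its Grundy value is 10.
The value of a disjunctive sum is the nim-sum of the parts.
Combined value = 17 ⊕ 10 ⊕ 10 = 17.

17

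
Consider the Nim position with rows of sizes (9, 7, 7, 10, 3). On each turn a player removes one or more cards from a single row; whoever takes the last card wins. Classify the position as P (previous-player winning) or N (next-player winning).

Nim-sum: 9 ^ 7 ^ 7 ^ 10 ^ 3 = 0.
The nim-sum is 0, so this is a P-position: the player to move is in a losing position under optimal play.

P-position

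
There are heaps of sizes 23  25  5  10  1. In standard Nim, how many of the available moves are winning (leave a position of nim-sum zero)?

In binary:
  10111  (23)
  11001  (25)
  00101  (5)
  01010  (10)
  00001  (1)
  -----
  00000  (0)
The nim-sum is already 0, so every move leaves a nonzero nim-sum — there are no winning moves.

0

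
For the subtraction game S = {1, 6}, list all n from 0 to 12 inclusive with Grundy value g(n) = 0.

Build the Grundy sequence with g(k) = mex{g(k−s) : s ∈ {1, 6}, s ≤ k}:
g(0) = mex{} = 0
g(1) = mex{0} = 1
g(2) = mex{1} = 0
g(3) = mex{0} = 1
g(4) = mex{1} = 0
g(5) = mex{0} = 1
g(6) = mex{0,1} = 2
g(7) = mex{1,2} = 0
g(8) = mex{0} = 1
g(9) = mex{1} = 0
g(10) = mex{0} = 1
g(11) = mex{1} = 0
g(12) = mex{0,2} = 1
The P-positions (g = 0) in 0..12 are 0, 2, 4, 7, 9, 11.

0, 2, 4, 7, 9, 11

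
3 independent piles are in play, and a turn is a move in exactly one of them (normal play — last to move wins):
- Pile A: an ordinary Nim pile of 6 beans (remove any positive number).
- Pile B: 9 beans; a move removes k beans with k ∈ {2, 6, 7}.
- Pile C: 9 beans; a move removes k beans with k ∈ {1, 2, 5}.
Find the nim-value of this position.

6

Pile A is a plain Nim pile of size 6, so its Grundy value is 6.
Build the Grundy sequence for pile B with g(k) = mex{g(k−s) : s ∈ {2, 6, 7}, s ≤ k}:
g(0) = mex{} = 0
g(1) = mex{} = 0
g(2) = mex{0} = 1
g(3) = mex{0} = 1
g(4) = mex{1} = 0
g(5) = mex{1} = 0
g(6) = mex{0} = 1
g(7) = mex{0} = 1
g(8) = mex{0,1} = 2
g(9) = mex{1} = 0
So g(9) = 0.
For pile C, compute g(0), g(1), … with moves {1, 2, 5}:
k:     0  1  2  3  4  5  6  7  8  9
g(k):  0  1  2  0  1  2  0  1  2  0
So g(9) = 0.
The value of a disjunctive sum is the nim-sum of the parts.
Combined value = 6 ⊕ 0 ⊕ 0 = 6.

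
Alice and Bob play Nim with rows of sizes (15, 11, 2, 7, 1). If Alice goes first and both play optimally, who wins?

In binary:
  1111  (15)
  1011  (11)
  0010  (2)
  0111  (7)
  0001  (1)
  ----
  0000  (0)
The nim-sum is 0, so this is a P-position: the player to move is in a losing position under optimal play; Alice is about to move from it and so loses — Bob wins.

Bob wins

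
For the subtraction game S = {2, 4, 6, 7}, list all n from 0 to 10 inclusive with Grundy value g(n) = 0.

0, 1, 9, 10

Build the Grundy sequence with g(k) = mex{g(k−s) : s ∈ {2, 4, 6, 7}, s ≤ k}:
g(0) = mex{} = 0
g(1) = mex{} = 0
g(2) = mex{0} = 1
g(3) = mex{0} = 1
g(4) = mex{0,1} = 2
g(5) = mex{0,1} = 2
g(6) = mex{0,1,2} = 3
g(7) = mex{0,1,2} = 3
g(8) = mex{0,1,2,3} = 4
g(9) = mex{1,2,3} = 0
g(10) = mex{1,2,3,4} = 0
The P-positions (g = 0) in 0..10 are 0, 1, 9, 10.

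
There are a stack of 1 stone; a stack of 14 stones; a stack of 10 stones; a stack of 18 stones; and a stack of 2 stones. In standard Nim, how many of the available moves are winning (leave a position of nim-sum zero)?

1

In binary:
  00001  (1)
  01110  (14)
  01010  (10)
  10010  (18)
  00010  (2)
  -----
  10101  (21)
The overall nim-sum is X = 21. A stack of size p has a winning move iff p XOR X < p (reduce it to p XOR X).
  1: 1 XOR 21 = 20 ≥ 1 — no move.
  14: 14 XOR 21 = 27 ≥ 14 — no move.
  10: 10 XOR 21 = 31 ≥ 10 — no move.
  18: 18 XOR 21 = 7 < 18 — winning move (to 7).
  2: 2 XOR 21 = 23 ≥ 2 — no move.
That gives 1 winning move.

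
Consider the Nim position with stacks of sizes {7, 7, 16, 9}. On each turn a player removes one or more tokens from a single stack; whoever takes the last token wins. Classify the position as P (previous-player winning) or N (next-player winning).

N-position

Bitwise XOR of the heap sizes:
  00111  (7)
  00111  (7)
  10000  (16)
  01001  (9)
  -----
  11001  (25)
The nim-sum is 25 ≠ 0, so this is an N-position: the player to move can win.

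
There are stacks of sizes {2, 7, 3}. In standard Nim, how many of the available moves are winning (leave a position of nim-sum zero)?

Compute the nim-sum pairwise:
2 XOR 7 = 5
5 XOR 3 = 6
The overall nim-sum is X = 6. A stack of size p has a winning move iff p XOR X < p (reduce it to p XOR X).
  2: 2 XOR 6 = 4 ≥ 2 — no move.
  7: 7 XOR 6 = 1 < 7 — winning move (to 1).
  3: 3 XOR 6 = 5 ≥ 3 — no move.
That gives 1 winning move.

1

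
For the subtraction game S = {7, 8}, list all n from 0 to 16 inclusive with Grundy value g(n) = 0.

0, 1, 2, 3, 4, 5, 6, 15, 16

Build the Grundy sequence with g(k) = mex{g(k−s) : s ∈ {7, 8}, s ≤ k}:
k:     0  1  2  3  4  5  6  7  8  9 10 11 12 13 14 15 16
g(k):  0  0  0  0  0  0  0  1  1  1  1  1  1  1  2  0  0
The P-positions (g = 0) in 0..16 are 0, 1, 2, 3, 4, 5, 6, 15, 16.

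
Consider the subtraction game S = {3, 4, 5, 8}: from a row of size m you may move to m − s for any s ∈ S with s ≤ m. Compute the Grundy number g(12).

Grundy values for subtraction set {3, 4, 5, 8}:
g(0) = mex{} = 0
g(1) = mex{} = 0
g(2) = mex{} = 0
g(3) = mex{0} = 1
g(4) = mex{0} = 1
g(5) = mex{0} = 1
g(6) = mex{0,1} = 2
g(7) = mex{0,1} = 2
g(8) = mex{0,1} = 2
g(9) = mex{0,1,2} = 3
g(10) = mex{0,1,2} = 3
g(11) = mex{1,2} = 0
g(12) = mex{1,2,3} = 0
So g(12) = 0.

0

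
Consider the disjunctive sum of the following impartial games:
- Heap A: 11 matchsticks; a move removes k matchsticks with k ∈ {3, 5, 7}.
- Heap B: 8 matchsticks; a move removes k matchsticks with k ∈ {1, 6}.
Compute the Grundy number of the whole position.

1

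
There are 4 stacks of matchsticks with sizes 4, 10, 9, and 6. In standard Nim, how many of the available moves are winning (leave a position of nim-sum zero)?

1

Compute the nim-sum pairwise:
4 ⊕ 10 = 14
14 ⊕ 9 = 7
7 ⊕ 6 = 1
The overall nim-sum is X = 1. A stack of size p has a winning move iff p XOR X < p (reduce it to p XOR X).
  4: 4 XOR 1 = 5 ≥ 4 — no move.
  10: 10 XOR 1 = 11 ≥ 10 — no move.
  9: 9 XOR 1 = 8 < 9 — winning move (to 8).
  6: 6 XOR 1 = 7 ≥ 6 — no move.
That gives 1 winning move.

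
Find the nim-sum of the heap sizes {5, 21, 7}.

23

Compute the nim-sum pairwise:
5 ^ 21 = 16
16 ^ 7 = 23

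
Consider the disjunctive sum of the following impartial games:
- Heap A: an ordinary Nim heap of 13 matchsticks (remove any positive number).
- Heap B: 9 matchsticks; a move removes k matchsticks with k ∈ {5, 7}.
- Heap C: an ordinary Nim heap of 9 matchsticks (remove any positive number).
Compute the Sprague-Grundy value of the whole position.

Heap A is a plain Nim heap of size 13, so its Grundy value is 13.
For heap B, compute g(0), g(1), … with moves {5, 7}:
g(0) = mex{} = 0
g(1) = mex{} = 0
g(2) = mex{} = 0
g(3) = mex{} = 0
g(4) = mex{} = 0
g(5) = mex{0} = 1
g(6) = mex{0} = 1
g(7) = mex{0} = 1
g(8) = mex{0} = 1
g(9) = mex{0} = 1
So g(9) = 1.
Heap C is a plain Nim heap of size 9, so its Grundy value is 9.
By the Sprague-Grundy theorem, the Grundy value of a sum of independent games is the XOR of the component values.
Combined value = 13 XOR 1 XOR 9 = 5.

5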